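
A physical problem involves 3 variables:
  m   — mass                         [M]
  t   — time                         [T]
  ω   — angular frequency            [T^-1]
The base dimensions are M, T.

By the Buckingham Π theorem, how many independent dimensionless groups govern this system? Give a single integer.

Write exponents as rows M,T / cols m,t,ω:
  M: [ 1  0  0]
  T: [ 0  1 -1]
RREF → pivots at {m,t} ⇒ r = 2
3 vars − rank 2 = 1 Π group

1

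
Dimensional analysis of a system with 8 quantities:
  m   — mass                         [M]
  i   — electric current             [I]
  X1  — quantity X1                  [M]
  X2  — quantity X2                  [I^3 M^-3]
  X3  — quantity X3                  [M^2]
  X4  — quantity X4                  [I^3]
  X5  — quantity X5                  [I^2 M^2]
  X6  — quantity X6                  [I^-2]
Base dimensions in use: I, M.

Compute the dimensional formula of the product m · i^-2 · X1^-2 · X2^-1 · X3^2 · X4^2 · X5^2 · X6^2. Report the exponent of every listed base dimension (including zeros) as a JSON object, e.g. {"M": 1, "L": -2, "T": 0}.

{"I": 1, "M": 10}

Exponent matrix [I,M] × [m,i,X1,X2,X3,X4,X5,X6]:
  I: [ 0  1  0  3  0  3  2 -2]
  M: [ 1  0  1 -3  2  0  2  0]
  [I]: (1)·0+(-2)·1+(-2)·0+(-1)·3+(2)·0+(2)·3+(2)·2+(2)·-2 = 1
  [M]: (1)·1+(-2)·0+(-2)·1+(-1)·-3+(2)·2+(2)·0+(2)·2+(2)·0 = 10
⇒ I M^10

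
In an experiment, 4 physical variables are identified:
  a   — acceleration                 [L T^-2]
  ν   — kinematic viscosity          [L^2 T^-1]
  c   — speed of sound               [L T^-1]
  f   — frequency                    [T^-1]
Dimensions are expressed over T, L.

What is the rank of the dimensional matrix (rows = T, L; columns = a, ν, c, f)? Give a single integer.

2

Dimensional matrix (T×L by a×ν×c×f):
  T: [-2 -1 -1 -1]
  L: [ 1  2  1  0]
Echelon form has 2 nonzero rows (pivots: a,ν)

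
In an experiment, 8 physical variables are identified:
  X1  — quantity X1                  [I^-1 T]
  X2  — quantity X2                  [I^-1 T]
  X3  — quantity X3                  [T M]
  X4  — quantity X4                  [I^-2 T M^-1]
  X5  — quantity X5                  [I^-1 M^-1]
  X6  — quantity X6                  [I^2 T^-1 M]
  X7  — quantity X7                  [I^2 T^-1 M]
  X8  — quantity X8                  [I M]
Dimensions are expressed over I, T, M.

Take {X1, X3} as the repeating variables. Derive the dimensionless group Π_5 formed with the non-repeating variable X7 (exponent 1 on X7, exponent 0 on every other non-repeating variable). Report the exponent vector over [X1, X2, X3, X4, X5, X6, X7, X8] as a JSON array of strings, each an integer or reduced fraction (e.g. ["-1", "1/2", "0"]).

Write exponents as rows I,T,M / cols X1,X2,X3,X4,X5,X6,X7,X8:
  I: [-1 -1  0 -2 -1  2  2  1]
  T: [ 1  1  1  1  0 -1 -1  0]
  M: [ 0  0  1 -1 -1  1  1  1]
Echelon form has 2 nonzero rows (pivots: X1,X3)
Repeat: X1,X3; free: X2,X4,X5,X6,X7,X8
RREF:
  r0: [   1    1    0    2    1   -2   -2   -1]
  r1: [   0    0    1   -1   -1    1    1    1]
  r2: [   0    0    0    0    0    0    0    0]
Fix exponent of X7 at 1, X2 at 0, X4 at 0, X5 at 0, X6 at 0, X8 at 0; solve each RREF row for its pivot's exponent:
  r0: exp(X1) + (-2)·1 = 0 ⇒ exp(X1) = 2
  r1: exp(X3) + (1)·1 = 0 ⇒ exp(X3) = -1
Π_5 = X1^2 · X3^-1 · X7

["2", "0", "-1", "0", "0", "0", "1", "0"]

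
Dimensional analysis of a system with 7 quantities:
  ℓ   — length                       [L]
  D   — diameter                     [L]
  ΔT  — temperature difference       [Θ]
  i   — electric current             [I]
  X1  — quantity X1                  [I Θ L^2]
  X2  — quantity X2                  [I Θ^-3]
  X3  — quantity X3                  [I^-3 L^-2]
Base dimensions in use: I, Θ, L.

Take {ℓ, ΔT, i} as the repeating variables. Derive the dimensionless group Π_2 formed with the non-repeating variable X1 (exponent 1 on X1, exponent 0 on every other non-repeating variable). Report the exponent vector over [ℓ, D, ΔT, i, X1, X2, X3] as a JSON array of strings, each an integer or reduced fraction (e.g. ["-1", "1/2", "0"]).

Dimensional matrix (I×Θ×L by ℓ×D×ΔT×i×X1×X2×X3):
  I: [ 0  0  0  1  1  1 -3]
  Θ: [ 0  0  1  0  1 -3  0]
  L: [ 1  1  0  0  2  0 -2]
RREF → pivots at {ℓ,ΔT,i} ⇒ r = 3
Repeat: ℓ,ΔT,i; free: D,X1,X2,X3
RREF:
  r0: [   1    1    0    0    2    0   -2]
  r1: [   0    0    1    0    1   -3    0]
  r2: [   0    0    0    1    1    1   -3]
Fix exponent of X1 at 1, D at 0, X2 at 0, X3 at 0; solve each RREF row for its pivot's exponent:
  r0: exp(ℓ) + (2)·1 = 0 ⇒ exp(ℓ) = -2
  r1: exp(ΔT) + (1)·1 = 0 ⇒ exp(ΔT) = -1
  r2: exp(i) + (1)·1 = 0 ⇒ exp(i) = -1
Π_2 = ℓ^-2 · ΔT^-1 · i^-1 · X1

["-2", "0", "-1", "-1", "1", "0", "0"]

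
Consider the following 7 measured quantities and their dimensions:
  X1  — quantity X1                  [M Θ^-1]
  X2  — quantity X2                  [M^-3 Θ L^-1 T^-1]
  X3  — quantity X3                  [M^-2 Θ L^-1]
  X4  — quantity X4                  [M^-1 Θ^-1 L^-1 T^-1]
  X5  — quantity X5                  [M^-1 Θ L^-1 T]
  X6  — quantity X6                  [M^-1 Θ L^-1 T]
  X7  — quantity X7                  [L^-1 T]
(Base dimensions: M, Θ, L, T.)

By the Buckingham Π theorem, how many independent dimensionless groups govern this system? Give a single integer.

Exponent matrix [M,Θ,L,T] × [X1,X2,X3,X4,X5,X6,X7]:
  M: [ 1 -3 -2 -1 -1 -1  0]
  Θ: [-1  1  1 -1  1  1  0]
  L: [ 0 -1 -1 -1 -1 -1 -1]
  T: [ 0 -1  0 -1  1  1  1]
RREF → pivots at {X1,X2,X3} ⇒ r = 3
n=7, r=3 ⇒ 4 dimensionless groups

4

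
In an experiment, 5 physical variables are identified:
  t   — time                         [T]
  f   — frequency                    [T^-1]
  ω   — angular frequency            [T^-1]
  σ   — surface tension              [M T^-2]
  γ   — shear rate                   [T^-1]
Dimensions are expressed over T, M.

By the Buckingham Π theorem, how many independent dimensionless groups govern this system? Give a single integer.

Exponent matrix [T,M] × [t,f,ω,σ,γ]:
  T: [ 1 -1 -1 -2 -1]
  M: [ 0  0  0  1  0]
Echelon form has 2 nonzero rows (pivots: t,σ)
Π count = n − r = 5 − 2 = 3

3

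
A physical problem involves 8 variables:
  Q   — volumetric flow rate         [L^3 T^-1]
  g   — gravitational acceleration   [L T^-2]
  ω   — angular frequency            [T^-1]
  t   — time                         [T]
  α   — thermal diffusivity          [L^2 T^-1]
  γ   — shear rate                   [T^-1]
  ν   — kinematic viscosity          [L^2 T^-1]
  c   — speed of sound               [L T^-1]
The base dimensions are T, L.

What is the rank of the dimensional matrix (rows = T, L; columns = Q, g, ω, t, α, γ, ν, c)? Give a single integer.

Write exponents as rows T,L / cols Q,g,ω,t,α,γ,ν,c:
  T: [-1 -2 -1  1 -1 -1 -1 -1]
  L: [ 3  1  0  0  2  0  2  1]
RREF → pivots at {Q,g} ⇒ r = 2

2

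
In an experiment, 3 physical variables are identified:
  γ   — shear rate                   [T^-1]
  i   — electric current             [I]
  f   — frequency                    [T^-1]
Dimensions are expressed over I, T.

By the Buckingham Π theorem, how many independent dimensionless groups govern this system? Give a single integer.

1

Write exponents as rows I,T / cols γ,i,f:
  I: [ 0  1  0]
  T: [-1  0 -1]
Echelon form has 2 nonzero rows (pivots: γ,i)
Π count = n − r = 3 − 2 = 1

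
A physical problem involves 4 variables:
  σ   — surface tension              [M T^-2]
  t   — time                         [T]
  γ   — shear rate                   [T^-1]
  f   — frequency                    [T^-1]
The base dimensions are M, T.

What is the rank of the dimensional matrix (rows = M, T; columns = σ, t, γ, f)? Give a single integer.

2

Write exponents as rows M,T / cols σ,t,γ,f:
  M: [ 1  0  0  0]
  T: [-2  1 -1 -1]
Row reduction gives pivot columns σ,t; rank = 2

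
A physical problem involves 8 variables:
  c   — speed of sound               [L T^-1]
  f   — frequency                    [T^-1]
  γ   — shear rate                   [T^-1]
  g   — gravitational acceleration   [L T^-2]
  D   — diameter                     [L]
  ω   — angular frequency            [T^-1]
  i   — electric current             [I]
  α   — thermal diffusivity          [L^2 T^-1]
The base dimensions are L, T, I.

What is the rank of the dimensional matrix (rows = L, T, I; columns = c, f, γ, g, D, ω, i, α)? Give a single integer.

Write exponents as rows L,T,I / cols c,f,γ,g,D,ω,i,α:
  L: [ 1  0  0  1  1  0  0  2]
  T: [-1 -1 -1 -2  0 -1  0 -1]
  I: [ 0  0  0  0  0  0  1  0]
Row reduction gives pivot columns c,f,i; rank = 3

3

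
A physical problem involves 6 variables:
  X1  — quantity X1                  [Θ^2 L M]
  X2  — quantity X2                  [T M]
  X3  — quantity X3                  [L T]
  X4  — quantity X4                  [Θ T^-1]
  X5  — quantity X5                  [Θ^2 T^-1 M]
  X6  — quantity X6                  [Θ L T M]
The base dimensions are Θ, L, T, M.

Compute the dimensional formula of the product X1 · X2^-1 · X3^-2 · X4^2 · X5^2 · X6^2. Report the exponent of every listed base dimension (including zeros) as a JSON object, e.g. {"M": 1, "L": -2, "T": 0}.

{"Θ": 10, "L": 1, "T": -5, "M": 4}

Exponent matrix [Θ,L,T,M] × [X1,X2,X3,X4,X5,X6]:
  Θ: [ 2  0  0  1  2  1]
  L: [ 1  0  1  0  0  1]
  T: [ 0  1  1 -1 -1  1]
  M: [ 1  1  0  0  1  1]
  [Θ]: (1)·2+(-1)·0+(-2)·0+(2)·1+(2)·2+(2)·1 = 10
  [L]: (1)·1+(-1)·0+(-2)·1+(2)·0+(2)·0+(2)·1 = 1
  [T]: (1)·0+(-1)·1+(-2)·1+(2)·-1+(2)·-1+(2)·1 = -5
  [M]: (1)·1+(-1)·1+(-2)·0+(2)·0+(2)·1+(2)·1 = 4
⇒ Θ^10 L T^-5 M^4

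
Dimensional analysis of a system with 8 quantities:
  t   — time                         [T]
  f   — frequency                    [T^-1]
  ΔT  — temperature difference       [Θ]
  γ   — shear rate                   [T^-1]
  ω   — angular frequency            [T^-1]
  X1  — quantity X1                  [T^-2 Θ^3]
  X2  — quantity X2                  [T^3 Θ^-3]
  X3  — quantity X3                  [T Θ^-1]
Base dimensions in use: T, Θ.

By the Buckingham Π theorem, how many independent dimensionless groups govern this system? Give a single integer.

6

Exponent matrix [T,Θ] × [t,f,ΔT,γ,ω,X1,X2,X3]:
  T: [ 1 -1  0 -1 -1 -2  3  1]
  Θ: [ 0  0  1  0  0  3 -3 -1]
RREF → pivots at {t,ΔT} ⇒ r = 2
8 vars − rank 2 = 6 Π groups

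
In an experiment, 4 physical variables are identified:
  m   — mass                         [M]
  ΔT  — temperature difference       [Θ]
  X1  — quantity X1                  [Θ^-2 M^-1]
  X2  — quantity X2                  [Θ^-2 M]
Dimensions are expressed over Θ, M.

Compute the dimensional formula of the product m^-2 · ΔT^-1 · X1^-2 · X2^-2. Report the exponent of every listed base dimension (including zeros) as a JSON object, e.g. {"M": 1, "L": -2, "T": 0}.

{"Θ": 7, "M": -2}

Exponent matrix [Θ,M] × [m,ΔT,X1,X2]:
  Θ: [ 0  1 -2 -2]
  M: [ 1  0 -1  1]
  [Θ]: (-2)·0+(-1)·1+(-2)·-2+(-2)·-2 = 7
  [M]: (-2)·1+(-1)·0+(-2)·-1+(-2)·1 = -2
⇒ Θ^7 M^-2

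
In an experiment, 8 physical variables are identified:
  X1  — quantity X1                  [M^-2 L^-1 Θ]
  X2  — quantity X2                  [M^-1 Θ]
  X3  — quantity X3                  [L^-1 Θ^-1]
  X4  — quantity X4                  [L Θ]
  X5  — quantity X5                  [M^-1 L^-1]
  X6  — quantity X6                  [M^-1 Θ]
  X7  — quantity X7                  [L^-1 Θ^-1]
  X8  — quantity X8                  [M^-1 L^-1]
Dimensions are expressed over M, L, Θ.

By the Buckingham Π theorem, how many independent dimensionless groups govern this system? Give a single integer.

Exponent matrix [M,L,Θ] × [X1,X2,X3,X4,X5,X6,X7,X8]:
  M: [-2 -1  0  0 -1 -1  0 -1]
  L: [-1  0 -1  1 -1  0 -1 -1]
  Θ: [ 1  1 -1  1  0  1 -1  0]
Row reduction gives pivot columns X1,X2; rank = 2
8 vars − rank 2 = 6 Π groups

6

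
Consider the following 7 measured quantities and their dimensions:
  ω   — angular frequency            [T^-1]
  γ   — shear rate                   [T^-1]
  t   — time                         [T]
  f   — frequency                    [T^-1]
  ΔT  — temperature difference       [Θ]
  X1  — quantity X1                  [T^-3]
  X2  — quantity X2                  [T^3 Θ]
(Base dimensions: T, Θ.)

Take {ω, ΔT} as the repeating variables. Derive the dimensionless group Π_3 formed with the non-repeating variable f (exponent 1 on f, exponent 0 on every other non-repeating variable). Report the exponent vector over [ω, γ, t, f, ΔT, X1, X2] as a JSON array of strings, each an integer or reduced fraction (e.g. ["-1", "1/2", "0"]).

Dimensional matrix (T×Θ by ω×γ×t×f×ΔT×X1×X2):
  T: [-1 -1  1 -1  0 -3  3]
  Θ: [ 0  0  0  0  1  0  1]
Echelon form has 2 nonzero rows (pivots: ω,ΔT)
Repeat: ω,ΔT; free: γ,t,f,X1,X2
RREF:
  r0: [   1    1   -1    1    0    3   -3]
  r1: [   0    0    0    0    1    0    1]
Fix exponent of f at 1, γ at 0, t at 0, X1 at 0, X2 at 0; solve each RREF row for its pivot's exponent:
  r0: exp(ω) + (1)·1 = 0 ⇒ exp(ω) = -1
  r1: exp(ΔT) + (0)·1 = 0 ⇒ exp(ΔT) = 0
Π_3 = ω^-1 · f

["-1", "0", "0", "1", "0", "0", "0"]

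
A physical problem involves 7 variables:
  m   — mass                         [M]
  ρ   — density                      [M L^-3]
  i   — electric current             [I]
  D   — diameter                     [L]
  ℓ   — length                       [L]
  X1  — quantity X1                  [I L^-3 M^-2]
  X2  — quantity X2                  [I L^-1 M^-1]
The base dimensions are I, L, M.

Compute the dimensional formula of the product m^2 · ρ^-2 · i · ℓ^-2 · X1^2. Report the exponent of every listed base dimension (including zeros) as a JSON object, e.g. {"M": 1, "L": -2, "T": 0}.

Write exponents as rows I,L,M / cols m,ρ,i,D,ℓ,X1,X2:
  I: [ 0  0  1  0  0  1  1]
  L: [ 0 -3  0  1  1 -3 -1]
  M: [ 1  1  0  0  0 -2 -1]
  [I]: (2)·0+(-2)·0+(1)·1+(-2)·0+(2)·1 = 3
  [L]: (2)·0+(-2)·-3+(1)·0+(-2)·1+(2)·-3 = -2
  [M]: (2)·1+(-2)·1+(1)·0+(-2)·0+(2)·-2 = -4
⇒ I^3 L^-2 M^-4

{"I": 3, "L": -2, "M": -4}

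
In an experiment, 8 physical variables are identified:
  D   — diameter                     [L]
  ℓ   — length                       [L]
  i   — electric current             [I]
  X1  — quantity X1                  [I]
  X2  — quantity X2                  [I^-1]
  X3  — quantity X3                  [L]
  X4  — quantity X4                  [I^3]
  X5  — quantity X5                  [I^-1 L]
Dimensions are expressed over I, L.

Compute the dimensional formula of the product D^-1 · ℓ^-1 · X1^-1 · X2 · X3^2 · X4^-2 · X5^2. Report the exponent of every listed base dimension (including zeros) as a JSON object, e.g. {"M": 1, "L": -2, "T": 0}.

{"I": -10, "L": 2}

Dimensional matrix (I×L by D×ℓ×i×X1×X2×X3×X4×X5):
  I: [ 0  0  1  1 -1  0  3 -1]
  L: [ 1  1  0  0  0  1  0  1]
  [I]: (-1)·0+(-1)·0+(-1)·1+(1)·-1+(2)·0+(-2)·3+(2)·-1 = -10
  [L]: (-1)·1+(-1)·1+(-1)·0+(1)·0+(2)·1+(-2)·0+(2)·1 = 2
⇒ I^-10 L^2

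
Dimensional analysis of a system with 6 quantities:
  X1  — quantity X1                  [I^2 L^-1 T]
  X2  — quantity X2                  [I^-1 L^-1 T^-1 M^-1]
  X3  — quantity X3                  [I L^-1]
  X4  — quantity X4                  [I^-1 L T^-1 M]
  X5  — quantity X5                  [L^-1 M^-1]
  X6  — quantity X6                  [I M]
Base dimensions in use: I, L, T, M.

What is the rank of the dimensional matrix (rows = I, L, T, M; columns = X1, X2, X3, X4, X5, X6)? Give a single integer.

Write exponents as rows I,L,T,M / cols X1,X2,X3,X4,X5,X6:
  I: [ 2 -1  1 -1  0  1]
  L: [-1 -1 -1  1 -1  0]
  T: [ 1 -1  0 -1  0  0]
  M: [ 0 -1  0  1 -1  1]
RREF → pivots at {X1,X2,X3} ⇒ r = 3

3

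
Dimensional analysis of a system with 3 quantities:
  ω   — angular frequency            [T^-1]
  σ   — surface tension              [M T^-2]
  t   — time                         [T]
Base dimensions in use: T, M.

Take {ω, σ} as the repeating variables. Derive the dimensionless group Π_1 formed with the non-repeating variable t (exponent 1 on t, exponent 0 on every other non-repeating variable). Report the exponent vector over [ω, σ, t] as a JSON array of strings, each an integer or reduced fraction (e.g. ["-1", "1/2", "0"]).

Exponent matrix [T,M] × [ω,σ,t]:
  T: [-1 -2  1]
  M: [ 0  1  0]
Echelon form has 2 nonzero rows (pivots: ω,σ)
Repeat: ω,σ; free: t
RREF:
  r0: [   1    0   -1]
  r1: [   0    1    0]
Fix exponent of t at 1; solve each RREF row for its pivot's exponent:
  r0: exp(ω) + (-1)·1 = 0 ⇒ exp(ω) = 1
  r1: exp(σ) + (0)·1 = 0 ⇒ exp(σ) = 0
Π_1 = ω · t

["1", "0", "1"]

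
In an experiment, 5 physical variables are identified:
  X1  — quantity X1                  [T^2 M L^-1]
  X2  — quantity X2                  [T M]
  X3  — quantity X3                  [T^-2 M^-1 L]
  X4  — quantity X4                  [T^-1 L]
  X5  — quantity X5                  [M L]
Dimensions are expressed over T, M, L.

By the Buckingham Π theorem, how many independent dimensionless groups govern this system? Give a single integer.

Exponent matrix [T,M,L] × [X1,X2,X3,X4,X5]:
  T: [ 2  1 -2 -1  0]
  M: [ 1  1 -1  0  1]
  L: [-1  0  1  1  1]
Row reduction gives pivot columns X1,X2; rank = 2
5 vars − rank 2 = 3 Π groups

3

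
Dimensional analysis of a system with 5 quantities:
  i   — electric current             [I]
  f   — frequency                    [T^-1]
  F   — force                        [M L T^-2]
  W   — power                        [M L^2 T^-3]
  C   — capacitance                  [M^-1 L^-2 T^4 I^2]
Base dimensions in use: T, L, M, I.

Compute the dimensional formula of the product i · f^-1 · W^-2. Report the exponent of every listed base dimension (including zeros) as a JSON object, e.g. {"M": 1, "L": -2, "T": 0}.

{"T": 7, "L": -4, "M": -2, "I": 1}

Write exponents as rows T,L,M,I / cols i,f,F,W,C:
  T: [ 0 -1 -2 -3  4]
  L: [ 0  0  1  2 -2]
  M: [ 0  0  1  1 -1]
  I: [ 1  0  0  0  2]
  [T]: (1)·0+(-1)·-1+(-2)·-3 = 7
  [L]: (1)·0+(-1)·0+(-2)·2 = -4
  [M]: (1)·0+(-1)·0+(-2)·1 = -2
  [I]: (1)·1+(-1)·0+(-2)·0 = 1
⇒ T^7 L^-4 M^-2 I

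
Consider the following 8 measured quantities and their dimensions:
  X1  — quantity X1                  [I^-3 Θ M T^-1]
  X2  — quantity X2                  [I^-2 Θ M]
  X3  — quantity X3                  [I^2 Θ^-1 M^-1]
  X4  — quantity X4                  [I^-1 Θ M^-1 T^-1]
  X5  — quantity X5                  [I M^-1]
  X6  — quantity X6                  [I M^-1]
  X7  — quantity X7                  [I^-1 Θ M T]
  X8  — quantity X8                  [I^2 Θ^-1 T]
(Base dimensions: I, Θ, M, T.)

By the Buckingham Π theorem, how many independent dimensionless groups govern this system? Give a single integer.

Exponent matrix [I,Θ,M,T] × [X1,X2,X3,X4,X5,X6,X7,X8]:
  I: [-3 -2  2 -1  1  1 -1  2]
  Θ: [ 1  1 -1  1  0  0  1 -1]
  M: [ 1  1 -1 -1 -1 -1  1  0]
  T: [-1  0  0 -1  0  0  1  1]
RREF → pivots at {X1,X2,X4} ⇒ r = 3
Π count = n − r = 8 − 3 = 5

5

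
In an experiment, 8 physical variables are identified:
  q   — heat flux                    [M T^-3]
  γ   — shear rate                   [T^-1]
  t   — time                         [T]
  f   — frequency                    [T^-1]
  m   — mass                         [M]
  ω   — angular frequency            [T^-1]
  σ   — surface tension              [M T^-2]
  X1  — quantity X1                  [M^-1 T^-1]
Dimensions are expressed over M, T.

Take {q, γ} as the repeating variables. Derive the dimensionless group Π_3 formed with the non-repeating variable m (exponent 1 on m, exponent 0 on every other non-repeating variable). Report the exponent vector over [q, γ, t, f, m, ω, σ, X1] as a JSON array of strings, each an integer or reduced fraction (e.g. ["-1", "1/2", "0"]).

Write exponents as rows M,T / cols q,γ,t,f,m,ω,σ,X1:
  M: [ 1  0  0  0  1  0  1 -1]
  T: [-3 -1  1 -1  0 -1 -2 -1]
RREF → pivots at {q,γ} ⇒ r = 2
Pivot set = {q,γ}, free = {t,f,m,ω,σ,X1}
RREF:
  r0: [   1    0    0    0    1    0    1   -1]
  r1: [   0    1   -1    1   -3    1   -1    4]
Fix exponent of m at 1, t at 0, f at 0, ω at 0, σ at 0, X1 at 0; solve each RREF row for its pivot's exponent:
  r0: exp(q) + (1)·1 = 0 ⇒ exp(q) = -1
  r1: exp(γ) + (-3)·1 = 0 ⇒ exp(γ) = 3
Π_3 = q^-1 · γ^3 · m

["-1", "3", "0", "0", "1", "0", "0", "0"]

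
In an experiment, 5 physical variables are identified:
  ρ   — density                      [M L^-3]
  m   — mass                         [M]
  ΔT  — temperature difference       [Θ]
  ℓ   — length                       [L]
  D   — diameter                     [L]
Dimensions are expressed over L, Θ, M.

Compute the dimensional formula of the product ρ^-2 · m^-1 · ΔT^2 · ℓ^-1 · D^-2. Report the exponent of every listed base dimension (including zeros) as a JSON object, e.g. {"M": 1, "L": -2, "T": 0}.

{"L": 3, "Θ": 2, "M": -3}

Dimensional matrix (L×Θ×M by ρ×m×ΔT×ℓ×D):
  L: [-3  0  0  1  1]
  Θ: [ 0  0  1  0  0]
  M: [ 1  1  0  0  0]
  [L]: (-2)·-3+(-1)·0+(2)·0+(-1)·1+(-2)·1 = 3
  [Θ]: (-2)·0+(-1)·0+(2)·1+(-1)·0+(-2)·0 = 2
  [M]: (-2)·1+(-1)·1+(2)·0+(-1)·0+(-2)·0 = -3
⇒ L^3 Θ^2 M^-3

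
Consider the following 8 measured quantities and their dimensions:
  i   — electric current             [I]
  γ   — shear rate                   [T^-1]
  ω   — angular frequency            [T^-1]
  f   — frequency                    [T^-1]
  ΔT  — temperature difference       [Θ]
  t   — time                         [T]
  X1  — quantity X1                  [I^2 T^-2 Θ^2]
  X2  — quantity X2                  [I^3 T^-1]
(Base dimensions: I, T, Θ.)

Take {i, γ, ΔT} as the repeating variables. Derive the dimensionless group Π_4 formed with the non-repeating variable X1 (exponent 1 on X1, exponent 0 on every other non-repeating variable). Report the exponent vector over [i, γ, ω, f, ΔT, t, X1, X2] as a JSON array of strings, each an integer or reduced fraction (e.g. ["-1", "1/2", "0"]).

["-2", "-2", "0", "0", "-2", "0", "1", "0"]

Write exponents as rows I,T,Θ / cols i,γ,ω,f,ΔT,t,X1,X2:
  I: [ 1  0  0  0  0  0  2  3]
  T: [ 0 -1 -1 -1  0  1 -2 -1]
  Θ: [ 0  0  0  0  1  0  2  0]
RREF → pivots at {i,γ,ΔT} ⇒ r = 3
Repeat: i,γ,ΔT; free: ω,f,t,X1,X2
RREF:
  r0: [   1    0    0    0    0    0    2    3]
  r1: [   0    1    1    1    0   -1    2    1]
  r2: [   0    0    0    0    1    0    2    0]
Fix exponent of X1 at 1, ω at 0, f at 0, t at 0, X2 at 0; solve each RREF row for its pivot's exponent:
  r0: exp(i) + (2)·1 = 0 ⇒ exp(i) = -2
  r1: exp(γ) + (2)·1 = 0 ⇒ exp(γ) = -2
  r2: exp(ΔT) + (2)·1 = 0 ⇒ exp(ΔT) = -2
Π_4 = i^-2 · γ^-2 · ΔT^-2 · X1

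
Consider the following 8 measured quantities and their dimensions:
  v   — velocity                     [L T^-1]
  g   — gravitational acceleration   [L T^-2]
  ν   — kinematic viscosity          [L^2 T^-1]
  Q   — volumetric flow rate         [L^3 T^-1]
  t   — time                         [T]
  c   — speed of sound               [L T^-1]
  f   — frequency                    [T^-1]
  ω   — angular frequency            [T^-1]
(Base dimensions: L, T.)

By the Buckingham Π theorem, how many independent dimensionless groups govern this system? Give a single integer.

Exponent matrix [L,T] × [v,g,ν,Q,t,c,f,ω]:
  L: [ 1  1  2  3  0  1  0  0]
  T: [-1 -2 -1 -1  1 -1 -1 -1]
Row reduction gives pivot columns v,g; rank = 2
8 vars − rank 2 = 6 Π groups

6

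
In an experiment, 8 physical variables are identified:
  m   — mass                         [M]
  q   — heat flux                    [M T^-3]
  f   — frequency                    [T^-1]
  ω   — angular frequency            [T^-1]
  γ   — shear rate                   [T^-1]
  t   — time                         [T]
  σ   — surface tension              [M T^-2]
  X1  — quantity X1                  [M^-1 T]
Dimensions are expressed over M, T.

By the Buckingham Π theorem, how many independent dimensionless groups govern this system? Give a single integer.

6

Write exponents as rows M,T / cols m,q,f,ω,γ,t,σ,X1:
  M: [ 1  1  0  0  0  0  1 -1]
  T: [ 0 -3 -1 -1 -1  1 -2  1]
Row reduction gives pivot columns m,q; rank = 2
n=8, r=2 ⇒ 6 dimensionless groups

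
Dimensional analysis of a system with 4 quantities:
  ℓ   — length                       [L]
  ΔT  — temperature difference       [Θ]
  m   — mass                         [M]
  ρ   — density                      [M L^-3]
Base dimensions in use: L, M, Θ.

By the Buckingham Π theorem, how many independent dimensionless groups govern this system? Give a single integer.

Dimensional matrix (L×M×Θ by ℓ×ΔT×m×ρ):
  L: [ 1  0  0 -3]
  M: [ 0  0  1  1]
  Θ: [ 0  1  0  0]
Row reduction gives pivot columns ℓ,ΔT,m; rank = 3
n=4, r=3 ⇒ 1 dimensionless group

1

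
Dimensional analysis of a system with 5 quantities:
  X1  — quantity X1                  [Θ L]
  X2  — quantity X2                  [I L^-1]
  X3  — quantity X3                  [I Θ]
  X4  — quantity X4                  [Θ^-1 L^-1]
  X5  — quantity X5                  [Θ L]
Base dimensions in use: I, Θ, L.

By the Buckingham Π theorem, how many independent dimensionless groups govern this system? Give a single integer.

3

Write exponents as rows I,Θ,L / cols X1,X2,X3,X4,X5:
  I: [ 0  1  1  0  0]
  Θ: [ 1  0  1 -1  1]
  L: [ 1 -1  0 -1  1]
RREF → pivots at {X1,X2} ⇒ r = 2
Π count = n − r = 5 − 2 = 3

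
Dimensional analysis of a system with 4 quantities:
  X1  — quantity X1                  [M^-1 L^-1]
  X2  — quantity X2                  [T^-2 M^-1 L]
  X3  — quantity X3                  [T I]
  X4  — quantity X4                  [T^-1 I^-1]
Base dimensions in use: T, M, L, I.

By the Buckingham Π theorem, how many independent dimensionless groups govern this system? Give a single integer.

Write exponents as rows T,M,L,I / cols X1,X2,X3,X4:
  T: [ 0 -2  1 -1]
  M: [-1 -1  0  0]
  L: [-1  1  0  0]
  I: [ 0  0  1 -1]
RREF → pivots at {X1,X2,X3} ⇒ r = 3
n=4, r=3 ⇒ 1 dimensionless group

1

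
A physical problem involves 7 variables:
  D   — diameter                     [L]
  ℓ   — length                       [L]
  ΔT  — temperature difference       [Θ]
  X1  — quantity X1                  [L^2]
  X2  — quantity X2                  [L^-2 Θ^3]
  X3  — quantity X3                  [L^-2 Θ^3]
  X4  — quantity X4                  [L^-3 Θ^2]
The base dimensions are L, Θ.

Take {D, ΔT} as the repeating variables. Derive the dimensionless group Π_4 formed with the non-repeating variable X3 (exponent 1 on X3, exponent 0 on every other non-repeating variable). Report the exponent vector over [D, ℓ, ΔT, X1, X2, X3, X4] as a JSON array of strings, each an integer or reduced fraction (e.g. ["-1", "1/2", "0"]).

["2", "0", "-3", "0", "0", "1", "0"]

Write exponents as rows L,Θ / cols D,ℓ,ΔT,X1,X2,X3,X4:
  L: [ 1  1  0  2 -2 -2 -3]
  Θ: [ 0  0  1  0  3  3  2]
Echelon form has 2 nonzero rows (pivots: D,ΔT)
Pivot set = {D,ΔT}, free = {ℓ,X1,X2,X3,X4}
RREF:
  r0: [   1    1    0    2   -2   -2   -3]
  r1: [   0    0    1    0    3    3    2]
Fix exponent of X3 at 1, ℓ at 0, X1 at 0, X2 at 0, X4 at 0; solve each RREF row for its pivot's exponent:
  r0: exp(D) + (-2)·1 = 0 ⇒ exp(D) = 2
  r1: exp(ΔT) + (3)·1 = 0 ⇒ exp(ΔT) = -3
Π_4 = D^2 · ΔT^-3 · X3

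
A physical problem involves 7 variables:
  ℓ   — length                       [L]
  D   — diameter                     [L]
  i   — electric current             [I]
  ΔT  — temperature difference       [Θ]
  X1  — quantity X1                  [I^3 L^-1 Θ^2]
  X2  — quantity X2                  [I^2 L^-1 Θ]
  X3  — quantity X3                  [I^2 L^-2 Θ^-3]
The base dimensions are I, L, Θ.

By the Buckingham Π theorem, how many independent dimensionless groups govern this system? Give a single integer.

Write exponents as rows I,L,Θ / cols ℓ,D,i,ΔT,X1,X2,X3:
  I: [ 0  0  1  0  3  2  2]
  L: [ 1  1  0  0 -1 -1 -2]
  Θ: [ 0  0  0  1  2  1 -3]
Row reduction gives pivot columns ℓ,i,ΔT; rank = 3
7 vars − rank 3 = 4 Π groups

4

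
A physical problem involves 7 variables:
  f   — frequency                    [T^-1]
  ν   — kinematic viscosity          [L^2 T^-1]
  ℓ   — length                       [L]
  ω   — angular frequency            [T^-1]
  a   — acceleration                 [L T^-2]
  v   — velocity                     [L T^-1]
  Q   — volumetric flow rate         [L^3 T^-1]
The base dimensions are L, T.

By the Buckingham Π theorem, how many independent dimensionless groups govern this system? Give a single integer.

Write exponents as rows L,T / cols f,ν,ℓ,ω,a,v,Q:
  L: [ 0  2  1  0  1  1  3]
  T: [-1 -1  0 -1 -2 -1 -1]
Echelon form has 2 nonzero rows (pivots: f,ν)
n=7, r=2 ⇒ 5 dimensionless groups

5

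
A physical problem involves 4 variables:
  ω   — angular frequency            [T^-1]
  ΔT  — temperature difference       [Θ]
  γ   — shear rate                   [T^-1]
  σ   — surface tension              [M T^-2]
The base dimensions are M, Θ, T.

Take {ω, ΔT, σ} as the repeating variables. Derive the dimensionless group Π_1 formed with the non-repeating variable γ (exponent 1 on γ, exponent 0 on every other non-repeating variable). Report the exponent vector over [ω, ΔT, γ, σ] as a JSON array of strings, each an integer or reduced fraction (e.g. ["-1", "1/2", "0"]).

["-1", "0", "1", "0"]

Exponent matrix [M,Θ,T] × [ω,ΔT,γ,σ]:
  M: [ 0  0  0  1]
  Θ: [ 0  1  0  0]
  T: [-1  0 -1 -2]
Row reduction gives pivot columns ω,ΔT,σ; rank = 3
Repeat: ω,ΔT,σ; free: γ
RREF:
  r0: [   1    0    1    0]
  r1: [   0    1    0    0]
  r2: [   0    0    0    1]
Fix exponent of γ at 1; solve each RREF row for its pivot's exponent:
  r0: exp(ω) + (1)·1 = 0 ⇒ exp(ω) = -1
  r1: exp(ΔT) + (0)·1 = 0 ⇒ exp(ΔT) = 0
  r2: exp(σ) + (0)·1 = 0 ⇒ exp(σ) = 0
Π_1 = ω^-1 · γ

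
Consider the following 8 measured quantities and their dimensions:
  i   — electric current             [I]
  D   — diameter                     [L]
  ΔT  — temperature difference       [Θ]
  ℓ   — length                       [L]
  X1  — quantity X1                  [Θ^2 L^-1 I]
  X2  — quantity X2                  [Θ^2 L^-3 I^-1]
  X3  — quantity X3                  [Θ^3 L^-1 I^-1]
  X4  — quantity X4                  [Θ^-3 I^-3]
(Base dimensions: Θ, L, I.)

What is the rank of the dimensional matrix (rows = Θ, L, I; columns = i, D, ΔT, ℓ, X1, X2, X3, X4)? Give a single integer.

3

Dimensional matrix (Θ×L×I by i×D×ΔT×ℓ×X1×X2×X3×X4):
  Θ: [ 0  0  1  0  2  2  3 -3]
  L: [ 0  1  0  1 -1 -3 -1  0]
  I: [ 1  0  0  0  1 -1 -1 -3]
Echelon form has 3 nonzero rows (pivots: i,D,ΔT)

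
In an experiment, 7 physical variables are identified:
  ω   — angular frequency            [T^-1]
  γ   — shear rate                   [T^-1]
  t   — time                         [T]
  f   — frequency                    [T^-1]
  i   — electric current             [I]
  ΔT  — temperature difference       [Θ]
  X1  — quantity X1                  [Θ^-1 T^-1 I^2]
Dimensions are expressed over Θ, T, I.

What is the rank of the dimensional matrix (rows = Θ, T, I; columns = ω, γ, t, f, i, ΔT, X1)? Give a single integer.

Exponent matrix [Θ,T,I] × [ω,γ,t,f,i,ΔT,X1]:
  Θ: [ 0  0  0  0  0  1 -1]
  T: [-1 -1  1 -1  0  0 -1]
  I: [ 0  0  0  0  1  0  2]
Echelon form has 3 nonzero rows (pivots: ω,i,ΔT)

3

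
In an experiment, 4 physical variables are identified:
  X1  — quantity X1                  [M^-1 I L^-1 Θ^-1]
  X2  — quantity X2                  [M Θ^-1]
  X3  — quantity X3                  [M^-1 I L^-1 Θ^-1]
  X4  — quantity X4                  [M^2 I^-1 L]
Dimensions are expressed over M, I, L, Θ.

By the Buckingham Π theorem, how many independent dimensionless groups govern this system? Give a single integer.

2

Write exponents as rows M,I,L,Θ / cols X1,X2,X3,X4:
  M: [-1  1 -1  2]
  I: [ 1  0  1 -1]
  L: [-1  0 -1  1]
  Θ: [-1 -1 -1  0]
Echelon form has 2 nonzero rows (pivots: X1,X2)
Π count = n − r = 4 − 2 = 2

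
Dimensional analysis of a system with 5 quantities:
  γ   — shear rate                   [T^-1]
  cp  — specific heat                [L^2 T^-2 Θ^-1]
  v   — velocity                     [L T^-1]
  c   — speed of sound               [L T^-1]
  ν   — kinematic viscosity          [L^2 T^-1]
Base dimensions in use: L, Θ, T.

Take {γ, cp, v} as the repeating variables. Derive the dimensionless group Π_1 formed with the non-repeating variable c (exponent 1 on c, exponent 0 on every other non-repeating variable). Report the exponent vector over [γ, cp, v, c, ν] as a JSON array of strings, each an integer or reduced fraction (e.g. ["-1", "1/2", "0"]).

Write exponents as rows L,Θ,T / cols γ,cp,v,c,ν:
  L: [ 0  2  1  1  2]
  Θ: [ 0 -1  0  0  0]
  T: [-1 -2 -1 -1 -1]
Row reduction gives pivot columns γ,cp,v; rank = 3
Pivot set = {γ,cp,v}, free = {c,ν}
RREF:
  r0: [   1    0    0    0   -1]
  r1: [   0    1    0    0    0]
  r2: [   0    0    1    1    2]
Fix exponent of c at 1, ν at 0; solve each RREF row for its pivot's exponent:
  r0: exp(γ) + (0)·1 = 0 ⇒ exp(γ) = 0
  r1: exp(cp) + (0)·1 = 0 ⇒ exp(cp) = 0
  r2: exp(v) + (1)·1 = 0 ⇒ exp(v) = -1
Π_1 = v^-1 · c

["0", "0", "-1", "1", "0"]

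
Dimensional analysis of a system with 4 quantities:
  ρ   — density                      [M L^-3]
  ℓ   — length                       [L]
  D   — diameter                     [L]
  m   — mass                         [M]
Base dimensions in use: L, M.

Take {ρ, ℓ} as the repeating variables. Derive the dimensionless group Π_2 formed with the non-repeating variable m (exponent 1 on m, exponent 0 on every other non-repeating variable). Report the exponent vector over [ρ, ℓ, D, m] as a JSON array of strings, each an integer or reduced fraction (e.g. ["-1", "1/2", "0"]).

["-1", "-3", "0", "1"]

Write exponents as rows L,M / cols ρ,ℓ,D,m:
  L: [-3  1  1  0]
  M: [ 1  0  0  1]
RREF → pivots at {ρ,ℓ} ⇒ r = 2
Repeat: ρ,ℓ; free: D,m
RREF:
  r0: [   1    0    0    1]
  r1: [   0    1    1    3]
Fix exponent of m at 1, D at 0; solve each RREF row for its pivot's exponent:
  r0: exp(ρ) + (1)·1 = 0 ⇒ exp(ρ) = -1
  r1: exp(ℓ) + (3)·1 = 0 ⇒ exp(ℓ) = -3
Π_2 = ρ^-1 · ℓ^-3 · m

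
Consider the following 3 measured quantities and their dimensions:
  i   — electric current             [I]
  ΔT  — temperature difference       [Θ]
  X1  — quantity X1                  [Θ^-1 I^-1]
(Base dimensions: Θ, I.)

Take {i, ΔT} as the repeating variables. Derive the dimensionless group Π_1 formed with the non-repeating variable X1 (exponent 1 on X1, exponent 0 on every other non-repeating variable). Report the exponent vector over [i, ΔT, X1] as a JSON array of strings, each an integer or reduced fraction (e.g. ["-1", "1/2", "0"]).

["1", "1", "1"]

Exponent matrix [Θ,I] × [i,ΔT,X1]:
  Θ: [ 0  1 -1]
  I: [ 1  0 -1]
Row reduction gives pivot columns i,ΔT; rank = 2
Repeat: i,ΔT; free: X1
RREF:
  r0: [   1    0   -1]
  r1: [   0    1   -1]
Fix exponent of X1 at 1; solve each RREF row for its pivot's exponent:
  r0: exp(i) + (-1)·1 = 0 ⇒ exp(i) = 1
  r1: exp(ΔT) + (-1)·1 = 0 ⇒ exp(ΔT) = 1
Π_1 = i · ΔT · X1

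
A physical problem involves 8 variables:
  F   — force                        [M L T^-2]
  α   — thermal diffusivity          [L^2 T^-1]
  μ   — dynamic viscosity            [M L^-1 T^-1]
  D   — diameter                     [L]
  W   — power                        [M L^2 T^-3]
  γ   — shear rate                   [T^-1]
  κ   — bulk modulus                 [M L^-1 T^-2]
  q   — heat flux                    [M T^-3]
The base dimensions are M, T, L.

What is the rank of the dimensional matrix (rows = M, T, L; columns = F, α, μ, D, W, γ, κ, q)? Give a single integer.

Dimensional matrix (M×T×L by F×α×μ×D×W×γ×κ×q):
  M: [ 1  0  1  0  1  0  1  1]
  T: [-2 -1 -1  0 -3 -1 -2 -3]
  L: [ 1  2 -1  1  2  0 -1  0]
Echelon form has 3 nonzero rows (pivots: F,α,D)

3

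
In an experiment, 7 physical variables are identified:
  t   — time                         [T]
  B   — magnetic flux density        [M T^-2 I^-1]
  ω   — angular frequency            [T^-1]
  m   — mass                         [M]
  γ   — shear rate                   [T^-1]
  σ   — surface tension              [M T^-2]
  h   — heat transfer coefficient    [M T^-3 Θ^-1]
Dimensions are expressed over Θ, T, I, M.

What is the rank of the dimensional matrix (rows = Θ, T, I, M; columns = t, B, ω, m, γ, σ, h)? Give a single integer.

Exponent matrix [Θ,T,I,M] × [t,B,ω,m,γ,σ,h]:
  Θ: [ 0  0  0  0  0  0 -1]
  T: [ 1 -2 -1  0 -1 -2 -3]
  I: [ 0 -1  0  0  0  0  0]
  M: [ 0  1  0  1  0  1  1]
RREF → pivots at {t,B,m,h} ⇒ r = 4

4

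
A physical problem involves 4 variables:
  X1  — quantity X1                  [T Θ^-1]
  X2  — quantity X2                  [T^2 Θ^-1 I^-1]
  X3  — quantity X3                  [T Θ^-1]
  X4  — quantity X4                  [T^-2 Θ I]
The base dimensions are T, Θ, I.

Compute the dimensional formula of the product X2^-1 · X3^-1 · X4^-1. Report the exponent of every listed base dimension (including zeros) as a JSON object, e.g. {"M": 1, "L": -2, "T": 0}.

{"T": -1, "Θ": 1, "I": 0}

Dimensional matrix (T×Θ×I by X1×X2×X3×X4):
  T: [ 1  2  1 -2]
  Θ: [-1 -1 -1  1]
  I: [ 0 -1  0  1]
  [T]: (-1)·2+(-1)·1+(-1)·-2 = -1
  [Θ]: (-1)·-1+(-1)·-1+(-1)·1 = 1
  [I]: (-1)·-1+(-1)·0+(-1)·1 = 0
⇒ T^-1 Θ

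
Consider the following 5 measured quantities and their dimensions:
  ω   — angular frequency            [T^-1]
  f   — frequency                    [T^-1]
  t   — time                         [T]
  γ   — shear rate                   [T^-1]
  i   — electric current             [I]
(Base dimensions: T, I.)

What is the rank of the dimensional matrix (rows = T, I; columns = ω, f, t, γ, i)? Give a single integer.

Dimensional matrix (T×I by ω×f×t×γ×i):
  T: [-1 -1  1 -1  0]
  I: [ 0  0  0  0  1]
RREF → pivots at {ω,i} ⇒ r = 2

2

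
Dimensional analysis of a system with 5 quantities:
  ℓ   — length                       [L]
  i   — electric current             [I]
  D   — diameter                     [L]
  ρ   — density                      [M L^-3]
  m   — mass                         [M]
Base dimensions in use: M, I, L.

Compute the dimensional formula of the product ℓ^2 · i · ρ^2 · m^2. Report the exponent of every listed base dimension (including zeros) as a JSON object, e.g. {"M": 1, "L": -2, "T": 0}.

{"M": 4, "I": 1, "L": -4}

Dimensional matrix (M×I×L by ℓ×i×D×ρ×m):
  M: [ 0  0  0  1  1]
  I: [ 0  1  0  0  0]
  L: [ 1  0  1 -3  0]
  [M]: (2)·0+(1)·0+(2)·1+(2)·1 = 4
  [I]: (2)·0+(1)·1+(2)·0+(2)·0 = 1
  [L]: (2)·1+(1)·0+(2)·-3+(2)·0 = -4
⇒ M^4 I L^-4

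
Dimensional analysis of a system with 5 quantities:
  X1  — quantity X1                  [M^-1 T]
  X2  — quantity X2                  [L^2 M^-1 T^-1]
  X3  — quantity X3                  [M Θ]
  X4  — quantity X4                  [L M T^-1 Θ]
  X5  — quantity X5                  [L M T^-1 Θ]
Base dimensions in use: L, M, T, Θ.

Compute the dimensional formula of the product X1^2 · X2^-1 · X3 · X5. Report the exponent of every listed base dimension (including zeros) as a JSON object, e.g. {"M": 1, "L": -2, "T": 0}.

Dimensional matrix (L×M×T×Θ by X1×X2×X3×X4×X5):
  L: [ 0  2  0  1  1]
  M: [-1 -1  1  1  1]
  T: [ 1 -1  0 -1 -1]
  Θ: [ 0  0  1  1  1]
  [L]: (2)·0+(-1)·2+(1)·0+(1)·1 = -1
  [M]: (2)·-1+(-1)·-1+(1)·1+(1)·1 = 1
  [T]: (2)·1+(-1)·-1+(1)·0+(1)·-1 = 2
  [Θ]: (2)·0+(-1)·0+(1)·1+(1)·1 = 2
⇒ L^-1 M T^2 Θ^2

{"L": -1, "M": 1, "T": 2, "Θ": 2}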